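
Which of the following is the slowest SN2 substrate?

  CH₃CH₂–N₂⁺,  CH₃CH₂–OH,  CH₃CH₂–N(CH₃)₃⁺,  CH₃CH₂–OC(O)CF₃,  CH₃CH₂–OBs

The skeletons are identical, so relative rate is governed entirely by leaving-group ability.
The more stable X⁻ (or X) is on its own — i.e. the weaker a base it is — the better a leaving group it makes.
CH₃CH₂–N₂⁺ loses N₂: no meaningful conjugate acid; N₂ departs as an exceptionally stable neutral molecule
CH₃CH₂–OBs loses OBs⁻: pKₐ(p-BrC₆H₄SO₃H) ≈ -2.8
CH₃CH₂–OC(O)CF₃ loses CF₃COO⁻: pKₐ(CF₃COOH) ≈ 0.2
CH₃CH₂–N(CH₃)₃⁺ loses NR'₃: pKₐ(R'₃NH⁺) ≈ 10.7
CH₃CH₂–OH loses OH⁻: pKₐ(H₂O) ≈ 15.7

CH₃CH₂–OH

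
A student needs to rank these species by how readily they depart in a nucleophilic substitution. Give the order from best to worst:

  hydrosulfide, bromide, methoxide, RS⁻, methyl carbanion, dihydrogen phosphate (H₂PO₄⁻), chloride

A good leaving group is a weak base: the lower the pKₐ of its conjugate acid, the more readily it departs.
bromide: pKₐ(HBr) ≈ -9 — weak base; good leaving group
chloride: pKₐ(HCl) ≈ -7 — moderately weak base
dihydrogen phosphate (H₂PO₄⁻): pKₐ(H₃PO₄) ≈ 2.1 — moderate base; biological leaving group after further activation
hydrosulfide: pKₐ(H₂S) ≈ 7 — larger and more polarisable than the oxygen analogue
RS⁻: pKₐ(RSH (a thiol)) ≈ 10.5
methoxide: pKₐ(CH₃OH) ≈ 15.5
methyl carbanion: pKₐ(CH₄) ≈ 48

bromide > chloride > dihydrogen phosphate (H₂PO₄⁻) > hydrosulfide > RS⁻ > methoxide > methyl carbanion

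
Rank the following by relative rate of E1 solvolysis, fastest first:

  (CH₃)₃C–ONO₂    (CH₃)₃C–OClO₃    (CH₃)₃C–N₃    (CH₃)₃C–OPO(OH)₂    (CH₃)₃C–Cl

(CH₃)₃C–OClO₃ > (CH₃)₃C–Cl > (CH₃)₃C–ONO₂ > (CH₃)₃C–OPO(OH)₂ > (CH₃)₃C–N₃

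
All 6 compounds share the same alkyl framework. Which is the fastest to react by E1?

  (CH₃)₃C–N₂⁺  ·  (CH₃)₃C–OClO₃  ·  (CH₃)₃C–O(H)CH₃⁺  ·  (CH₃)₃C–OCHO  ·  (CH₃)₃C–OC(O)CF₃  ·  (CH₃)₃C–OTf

(CH₃)₃C–N₂⁺

The skeletons are identical, so relative rate is governed entirely by leaving-group ability.
The more stable X⁻ (or X) is on its own — i.e. the weaker a base it is — the better a leaving group it makes.
(CH₃)₃C–N₂⁺ loses N₂: no meaningful conjugate acid; N₂ departs as an exceptionally stable neutral molecule
(CH₃)₃C–OTf loses OTf⁻: pKₐ(CF₃SO₃H (triflic acid)) ≈ -14
(CH₃)₃C–OClO₃ loses ClO₄⁻: pKₐ(HClO₄) ≈ -10
(CH₃)₃C–O(H)CH₃⁺ loses R'OH: pKₐ(R'OH₂⁺) ≈ -2.4
(CH₃)₃C–OC(O)CF₃ loses CF₃COO⁻: pKₐ(CF₃COOH) ≈ 0.2
(CH₃)₃C–OCHO loses HCOO⁻: pKₐ(HCOOH) ≈ 3.8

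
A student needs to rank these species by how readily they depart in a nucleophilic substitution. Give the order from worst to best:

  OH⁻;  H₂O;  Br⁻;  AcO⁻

OH⁻ < AcO⁻ < H₂O < Br⁻

A good leaving group is a weak base: the lower the pKₐ of its conjugate acid, the more readily it departs.
Br⁻: pKₐ(HBr) ≈ -9 — weak base; good leaving group
H₂O: pKₐ(H₃O⁺) ≈ -1.7
AcO⁻: pKₐ(CH₃COOH) ≈ 4.8
OH⁻: pKₐ(H₂O) ≈ 15.7 — strong base; essentially never leaves without prior activation
Listed from poorest to best leaving group as asked.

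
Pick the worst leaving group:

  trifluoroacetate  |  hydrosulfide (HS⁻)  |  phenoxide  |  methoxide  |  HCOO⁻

methoxide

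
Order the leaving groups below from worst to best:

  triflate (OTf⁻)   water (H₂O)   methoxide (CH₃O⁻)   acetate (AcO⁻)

methoxide (CH₃O⁻) < acetate (AcO⁻) < water (H₂O) < triflate (OTf⁻)

The more stable X⁻ (or X) is on its own — i.e. the weaker a base it is — the better a leaving group it makes.
triflate (OTf⁻): pKₐ(CF₃SO₃H (triflic acid)) ≈ -14
water (H₂O): pKₐ(H₃O⁺) ≈ -1.7 — neutral; leaves from a protonated alcohol (R–OH₂⁺)
acetate (AcO⁻): pKₐ(CH₃COOH) ≈ 4.8 — resonance-stabilised but still a weak base
methoxide (CH₃O⁻): pKₐ(CH₃OH) ≈ 15.5 — strong base; alkoxides do not leave unassisted
Listed from poorest to best leaving group as asked.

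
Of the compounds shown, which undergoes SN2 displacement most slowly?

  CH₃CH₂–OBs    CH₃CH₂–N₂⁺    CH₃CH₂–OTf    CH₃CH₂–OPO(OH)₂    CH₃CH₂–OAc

Same R in every case — rank the leaving groups.
Rank by basicity of the departing species: weakest base leaves most easily.
CH₃CH₂–N₂⁺ loses N₂: no meaningful conjugate acid; N₂ departs as an exceptionally stable neutral molecule
CH₃CH₂–OTf loses OTf⁻: pKₐ(CF₃SO₃H (triflic acid)) ≈ -14
CH₃CH₂–OBs loses OBs⁻: pKₐ(p-BrC₆H₄SO₃H) ≈ -2.8
CH₃CH₂–OPO(OH)₂ loses H₂PO₄⁻: pKₐ(H₃PO₄) ≈ 2.1
CH₃CH₂–OAc loses AcO⁻: pKₐ(CH₃COOH) ≈ 4.8

CH₃CH₂–OAc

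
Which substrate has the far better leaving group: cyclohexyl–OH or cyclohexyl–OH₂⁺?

cyclohexyl–OH₂⁺

From cyclohexyl–OH the departing group would be OH⁻ (pKₐ(H₂O) ≈ 15.7). Strong base; essentially never leaves without prior activation.
From cyclohexyl–OH₂⁺ the leaving group is H₂O (pKₐ(H₃O⁺) ≈ -1.7). Neutral; leaves from a protonated alcohol (R–OH₂⁺).
(In practice cyclohexyl–OH₂⁺ is made from cyclohexyl–OH by protonation with strong acid, converting the leaving group from hydroxide to neutral water.)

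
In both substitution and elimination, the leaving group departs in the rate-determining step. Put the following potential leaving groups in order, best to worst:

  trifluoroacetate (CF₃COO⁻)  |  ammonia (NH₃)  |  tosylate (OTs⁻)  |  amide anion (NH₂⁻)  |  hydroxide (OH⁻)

tosylate (OTs⁻) > trifluoroacetate (CF₃COO⁻) > ammonia (NH₃) > hydroxide (OH⁻) > amide anion (NH₂⁻)

Leaving-group ability tracks the stability of the departed species; conjugate-acid pKₐ is the usual yardstick (lower pKₐ → better LG).
tosylate (OTs⁻): pKₐ(p-CH₃C₆H₄SO₃H (TsOH)) ≈ -2.8
trifluoroacetate (CF₃COO⁻): pKₐ(CF₃COOH) ≈ 0.2
ammonia (NH₃): pKₐ(NH₄⁺) ≈ 9.2
hydroxide (OH⁻): pKₐ(H₂O) ≈ 15.7
amide anion (NH₂⁻): pKₐ(NH₃) ≈ 38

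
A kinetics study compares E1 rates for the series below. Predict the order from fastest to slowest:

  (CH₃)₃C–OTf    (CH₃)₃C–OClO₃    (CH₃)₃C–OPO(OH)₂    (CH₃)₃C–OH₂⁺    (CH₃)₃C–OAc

(CH₃)₃C–OTf > (CH₃)₃C–OClO₃ > (CH₃)₃C–OH₂⁺ > (CH₃)₃C–OPO(OH)₂ > (CH₃)₃C–OAc

With the same alkyl group throughout, only the leaving group differentiates the rates.
The more stable X⁻ (or X) is on its own — i.e. the weaker a base it is — the better a leaving group it makes.
(CH₃)₃C–OTf loses OTf⁻: pKₐ(CF₃SO₃H (triflic acid)) ≈ -14
(CH₃)₃C–OClO₃ loses ClO₄⁻: pKₐ(HClO₄) ≈ -10
(CH₃)₃C–OH₂⁺ loses H₂O: pKₐ(H₃O⁺) ≈ -1.7
(CH₃)₃C–OPO(OH)₂ loses H₂PO₄⁻: pKₐ(H₃PO₄) ≈ 2.1
(CH₃)₃C–OAc loses AcO⁻: pKₐ(CH₃COOH) ≈ 4.8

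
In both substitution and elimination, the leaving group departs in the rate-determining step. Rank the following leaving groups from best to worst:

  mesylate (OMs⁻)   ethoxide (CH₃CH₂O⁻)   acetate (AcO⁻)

mesylate (OMs⁻) > acetate (AcO⁻) > ethoxide (CH₃CH₂O⁻)

The more stable X⁻ (or X) is on its own — i.e. the weaker a base it is — the better a leaving group it makes.
mesylate (OMs⁻): pKₐ(CH₃SO₃H (MsOH)) ≈ -1.9
acetate (AcO⁻): pKₐ(CH₃COOH) ≈ 4.8
ethoxide (CH₃CH₂O⁻): pKₐ(CH₃CH₂OH) ≈ 16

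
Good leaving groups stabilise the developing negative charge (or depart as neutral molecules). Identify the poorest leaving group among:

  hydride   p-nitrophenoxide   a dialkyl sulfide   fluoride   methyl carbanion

methyl carbanion

The more stable X⁻ (or X) is on its own — i.e. the weaker a base it is — the better a leaving group it makes.
a dialkyl sulfide: pKₐ(R'₂SH⁺) ≈ -7
fluoride: pKₐ(HF) ≈ 3.2
p-nitrophenoxide: pKₐ(p-nitrophenol) ≈ 7.2
hydride: pKₐ(H₂) ≈ 36
methyl carbanion: pKₐ(CH₄) ≈ 48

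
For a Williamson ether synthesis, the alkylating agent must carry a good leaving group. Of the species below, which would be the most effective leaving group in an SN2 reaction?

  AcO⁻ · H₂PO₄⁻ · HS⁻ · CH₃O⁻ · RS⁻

Leaving-group ability tracks the stability of the departed species; conjugate-acid pKₐ is the usual yardstick (lower pKₐ → better LG).
H₂PO₄⁻: pKₐ(H₃PO₄) ≈ 2.1
AcO⁻: pKₐ(CH₃COOH) ≈ 4.8
HS⁻: pKₐ(H₂S) ≈ 7
RS⁻: pKₐ(RSH (a thiol)) ≈ 10.5
CH₃O⁻: pKₐ(CH₃OH) ≈ 15.5

H₂PO₄⁻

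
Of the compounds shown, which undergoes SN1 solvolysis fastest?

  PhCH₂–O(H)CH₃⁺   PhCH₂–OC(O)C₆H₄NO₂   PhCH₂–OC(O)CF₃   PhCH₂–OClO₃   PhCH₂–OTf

PhCH₂–OTf

With the same alkyl group throughout, only the leaving group differentiates the rates.
A good leaving group is a weak base: the lower the pKₐ of its conjugate acid, the more readily it departs.
PhCH₂–OTf loses OTf⁻: pKₐ(CF₃SO₃H (triflic acid)) ≈ -14
PhCH₂–OClO₃ loses ClO₄⁻: pKₐ(HClO₄) ≈ -10
PhCH₂–O(H)CH₃⁺ loses R'OH: pKₐ(R'OH₂⁺) ≈ -2.4
PhCH₂–OC(O)CF₃ loses CF₃COO⁻: pKₐ(CF₃COOH) ≈ 0.2
PhCH₂–OC(O)C₆H₄NO₂ loses p-O₂N–C₆H₄–COO⁻: pKₐ(p-nitrobenzoic acid) ≈ 3.4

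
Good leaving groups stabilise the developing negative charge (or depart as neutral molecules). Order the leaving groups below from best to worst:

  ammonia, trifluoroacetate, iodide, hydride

iodide > trifluoroacetate > ammonia > hydride

Rank by basicity of the departing species: weakest base leaves most easily.
iodide: pKₐ(HI) ≈ -10 — large, highly polarisable; very weak base
trifluoroacetate: pKₐ(CF₃COOH) ≈ 0.2 — strongly electron-withdrawing CF₃ stabilises the carboxylate
ammonia: pKₐ(NH₄⁺) ≈ 9.2 — neutral but moderately basic; leaves from R–NH₃⁺
hydride: pKₐ(H₂) ≈ 36 — extremely strong base; leaves only in special hydride-transfer contexts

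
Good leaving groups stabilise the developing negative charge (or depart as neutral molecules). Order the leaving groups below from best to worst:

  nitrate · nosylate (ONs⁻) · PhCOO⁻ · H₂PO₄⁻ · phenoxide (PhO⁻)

A good leaving group is a weak base: the lower the pKₐ of its conjugate acid, the more readily it departs.
nosylate (ONs⁻): pKₐ(p-O₂NC₆H₄SO₃H) ≈ -3.5
nitrate: pKₐ(HNO₃) ≈ -1.3 — resonance-delocalised over three oxygens
H₂PO₄⁻: pKₐ(H₃PO₄) ≈ 2.1
PhCOO⁻: pKₐ(C₆H₅COOH) ≈ 4.2 — aryl carboxylate
phenoxide (PhO⁻): pKₐ(C₆H₅OH (phenol)) ≈ 10

nosylate (ONs⁻) > nitrate > H₂PO₄⁻ > PhCOO⁻ > phenoxide (PhO⁻)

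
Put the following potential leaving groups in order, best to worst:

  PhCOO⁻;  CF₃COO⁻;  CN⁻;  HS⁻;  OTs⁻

OTs⁻: pKₐ(p-CH₃C₆H₄SO₃H (TsOH)) ≈ -2.8
CF₃COO⁻: pKₐ(CF₃COOH) ≈ 0.2
PhCOO⁻: pKₐ(C₆H₅COOH) ≈ 4.2
HS⁻: pKₐ(H₂S) ≈ 7
CN⁻: pKₐ(HCN) ≈ 9.2 — sp carbon stabilises the charge somewhat, but still a poor LG

OTs⁻ > CF₃COO⁻ > PhCOO⁻ > HS⁻ > CN⁻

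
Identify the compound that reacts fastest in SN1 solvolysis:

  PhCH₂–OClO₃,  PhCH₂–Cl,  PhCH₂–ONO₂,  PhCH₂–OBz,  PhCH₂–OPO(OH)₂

PhCH₂–OClO₃

Identical carbon frameworks mean the comparison reduces to leaving-group quality.
The more stable X⁻ (or X) is on its own — i.e. the weaker a base it is — the better a leaving group it makes.
PhCH₂–OClO₃ loses ClO₄⁻: pKₐ(HClO₄) ≈ -10
PhCH₂–Cl loses Cl⁻: pKₐ(HCl) ≈ -7
PhCH₂–ONO₂ loses NO₃⁻: pKₐ(HNO₃) ≈ -1.3
PhCH₂–OPO(OH)₂ loses H₂PO₄⁻: pKₐ(H₃PO₄) ≈ 2.1
PhCH₂–OBz loses PhCOO⁻: pKₐ(C₆H₅COOH) ≈ 4.2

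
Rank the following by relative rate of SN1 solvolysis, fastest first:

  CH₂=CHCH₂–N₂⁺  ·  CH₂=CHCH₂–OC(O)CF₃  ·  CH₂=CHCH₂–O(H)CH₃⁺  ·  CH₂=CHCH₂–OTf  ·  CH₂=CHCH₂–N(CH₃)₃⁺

CH₂=CHCH₂–N₂⁺ > CH₂=CHCH₂–OTf > CH₂=CHCH₂–O(H)CH₃⁺ > CH₂=CHCH₂–OC(O)CF₃ > CH₂=CHCH₂–N(CH₃)₃⁺

Same R in every case — rank the leaving groups.
Leaving-group ability tracks the stability of the departed species; conjugate-acid pKₐ is the usual yardstick (lower pKₐ → better LG).
CH₂=CHCH₂–N₂⁺ loses N₂: no meaningful conjugate acid; N₂ departs as an exceptionally stable neutral molecule
CH₂=CHCH₂–OTf loses OTf⁻: pKₐ(CF₃SO₃H (triflic acid)) ≈ -14
CH₂=CHCH₂–O(H)CH₃⁺ loses R'OH: pKₐ(R'OH₂⁺) ≈ -2.4
CH₂=CHCH₂–OC(O)CF₃ loses CF₃COO⁻: pKₐ(CF₃COOH) ≈ 0.2
CH₂=CHCH₂–N(CH₃)₃⁺ loses NR'₃: pKₐ(R'₃NH⁺) ≈ 10.7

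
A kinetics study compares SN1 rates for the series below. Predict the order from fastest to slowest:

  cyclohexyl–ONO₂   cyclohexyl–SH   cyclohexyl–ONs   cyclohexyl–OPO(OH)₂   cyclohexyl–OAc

cyclohexyl–ONs > cyclohexyl–ONO₂ > cyclohexyl–OPO(OH)₂ > cyclohexyl–OAc > cyclohexyl–SH

Identical carbon frameworks mean the comparison reduces to leaving-group quality.
A good leaving group is a weak base: the lower the pKₐ of its conjugate acid, the more readily it departs.
cyclohexyl–ONs loses ONs⁻: pKₐ(p-O₂NC₆H₄SO₃H) ≈ -3.5
cyclohexyl–ONO₂ loses NO₃⁻: pKₐ(HNO₃) ≈ -1.3
cyclohexyl–OPO(OH)₂ loses H₂PO₄⁻: pKₐ(H₃PO₄) ≈ 2.1
cyclohexyl–OAc loses AcO⁻: pKₐ(CH₃COOH) ≈ 4.8
cyclohexyl–SH loses HS⁻: pKₐ(H₂S) ≈ 7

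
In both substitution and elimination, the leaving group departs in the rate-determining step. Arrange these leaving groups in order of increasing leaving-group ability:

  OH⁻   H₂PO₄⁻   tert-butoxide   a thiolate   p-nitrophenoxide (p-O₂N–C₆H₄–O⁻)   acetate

Rank by basicity of the departing species: weakest base leaves most easily.
H₂PO₄⁻: pKₐ(H₃PO₄) ≈ 2.1
acetate: pKₐ(CH₃COOH) ≈ 4.8
p-nitrophenoxide (p-O₂N–C₆H₄–O⁻): pKₐ(p-nitrophenol) ≈ 7.2
a thiolate: pKₐ(RSH (a thiol)) ≈ 10.5
OH⁻: pKₐ(H₂O) ≈ 15.7
tert-butoxide: pKₐ(t-BuOH) ≈ 18
The question asks for worst first, so the sequence is read in increasing leaving-group ability.

tert-butoxide < OH⁻ < a thiolate < p-nitrophenoxide (p-O₂N–C₆H₄–O⁻) < acetate < H₂PO₄⁻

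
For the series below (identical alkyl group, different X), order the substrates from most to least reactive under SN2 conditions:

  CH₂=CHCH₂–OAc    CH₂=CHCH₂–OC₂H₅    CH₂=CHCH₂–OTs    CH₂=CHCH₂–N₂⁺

With the same alkyl group throughout, only the leaving group differentiates the rates.
Rank by basicity of the departing species: weakest base leaves most easily.
CH₂=CHCH₂–N₂⁺ loses N₂: no meaningful conjugate acid; N₂ departs as an exceptionally stable neutral molecule
CH₂=CHCH₂–OTs loses OTs⁻: pKₐ(p-CH₃C₆H₄SO₃H (TsOH)) ≈ -2.8
CH₂=CHCH₂–OAc loses AcO⁻: pKₐ(CH₃COOH) ≈ 4.8
CH₂=CHCH₂–OC₂H₅ loses CH₃CH₂O⁻: pKₐ(CH₃CH₂OH) ≈ 16

CH₂=CHCH₂–N₂⁺ > CH₂=CHCH₂–OTs > CH₂=CHCH₂–OAc > CH₂=CHCH₂–OC₂H₅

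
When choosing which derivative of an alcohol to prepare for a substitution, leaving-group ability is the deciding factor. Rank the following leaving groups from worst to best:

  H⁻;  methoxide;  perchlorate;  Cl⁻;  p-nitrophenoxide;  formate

H⁻ < methoxide < p-nitrophenoxide < formate < Cl⁻ < perchlorate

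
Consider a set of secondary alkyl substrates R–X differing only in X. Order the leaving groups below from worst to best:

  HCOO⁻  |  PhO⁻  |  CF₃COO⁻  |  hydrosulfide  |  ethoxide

ethoxide < PhO⁻ < hydrosulfide < HCOO⁻ < CF₃COO⁻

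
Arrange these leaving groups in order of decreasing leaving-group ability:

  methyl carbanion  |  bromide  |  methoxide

Leaving-group ability tracks the stability of the departed species; conjugate-acid pKₐ is the usual yardstick (lower pKₐ → better LG).
bromide: pKₐ(HBr) ≈ -9 — weak base; good leaving group
methoxide: pKₐ(CH₃OH) ≈ 15.5
methyl carbanion: pKₐ(CH₄) ≈ 48 — unstabilised carbanion; the worst conceivable leaving group

bromide > methoxide > methyl carbanion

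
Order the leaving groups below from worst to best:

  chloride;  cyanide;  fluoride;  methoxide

methoxide < cyanide < fluoride < chloride

A good leaving group is a weak base: the lower the pKₐ of its conjugate acid, the more readily it departs.
chloride: pKₐ(HCl) ≈ -7
fluoride: pKₐ(HF) ≈ 3.2 — small and strongly basic; the poor halide leaving group
cyanide: pKₐ(HCN) ≈ 9.2
methoxide: pKₐ(CH₃OH) ≈ 15.5 — strong base; alkoxides do not leave unassisted
The question asks for worst first, so the sequence is read in increasing leaving-group ability.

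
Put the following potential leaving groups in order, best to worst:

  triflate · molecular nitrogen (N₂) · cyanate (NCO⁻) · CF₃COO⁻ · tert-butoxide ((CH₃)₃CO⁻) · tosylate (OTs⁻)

molecular nitrogen (N₂) > triflate > tosylate (OTs⁻) > CF₃COO⁻ > cyanate (NCO⁻) > tert-butoxide ((CH₃)₃CO⁻)

Leaving-group ability tracks the stability of the departed species; conjugate-acid pKₐ is the usual yardstick (lower pKₐ → better LG).
molecular nitrogen (N₂): no meaningful conjugate acid; N₂ departs as an exceptionally stable neutral molecule
triflate: pKₐ(CF₃SO₃H (triflic acid)) ≈ -14
tosylate (OTs⁻): pKₐ(p-CH₃C₆H₄SO₃H (TsOH)) ≈ -2.8
CF₃COO⁻: pKₐ(CF₃COOH) ≈ 0.2
cyanate (NCO⁻): pKₐ(HOCN) ≈ 3.5
tert-butoxide ((CH₃)₃CO⁻): pKₐ(t-BuOH) ≈ 18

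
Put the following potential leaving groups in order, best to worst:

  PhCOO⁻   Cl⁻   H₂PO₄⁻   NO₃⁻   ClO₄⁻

ClO₄⁻: pKₐ(HClO₄) ≈ -10 — extremely weak base; rarely used for safety reasons
Cl⁻: pKₐ(HCl) ≈ -7
NO₃⁻: pKₐ(HNO₃) ≈ -1.3 — resonance-delocalised over three oxygens
H₂PO₄⁻: pKₐ(H₃PO₄) ≈ 2.1 — moderate base; biological leaving group after further activation
PhCOO⁻: pKₐ(C₆H₅COOH) ≈ 4.2 — aryl carboxylate

ClO₄⁻ > Cl⁻ > NO₃⁻ > H₂PO₄⁻ > PhCOO⁻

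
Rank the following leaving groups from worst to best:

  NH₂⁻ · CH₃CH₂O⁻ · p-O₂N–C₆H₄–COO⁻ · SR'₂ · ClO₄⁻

Rank by basicity of the departing species: weakest base leaves most easily.
ClO₄⁻: pKₐ(HClO₄) ≈ -10
SR'₂: pKₐ(R'₂SH⁺) ≈ -7
p-O₂N–C₆H₄–COO⁻: pKₐ(p-nitrobenzoic acid) ≈ 3.4
CH₃CH₂O⁻: pKₐ(CH₃CH₂OH) ≈ 16
NH₂⁻: pKₐ(NH₃) ≈ 38
Listed from poorest to best leaving group as asked.

NH₂⁻ < CH₃CH₂O⁻ < p-O₂N–C₆H₄–COO⁻ < SR'₂ < ClO₄⁻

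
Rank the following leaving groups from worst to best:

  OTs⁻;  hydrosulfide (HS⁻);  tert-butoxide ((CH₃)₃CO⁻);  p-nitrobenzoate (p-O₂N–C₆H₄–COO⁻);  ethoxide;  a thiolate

tert-butoxide ((CH₃)₃CO⁻) < ethoxide < a thiolate < hydrosulfide (HS⁻) < p-nitrobenzoate (p-O₂N–C₆H₄–COO⁻) < OTs⁻

OTs⁻: pKₐ(p-CH₃C₆H₄SO₃H (TsOH)) ≈ -2.8
p-nitrobenzoate (p-O₂N–C₆H₄–COO⁻): pKₐ(p-nitrobenzoic acid) ≈ 3.4
hydrosulfide (HS⁻): pKₐ(H₂S) ≈ 7
a thiolate: pKₐ(RSH (a thiol)) ≈ 10.5
ethoxide: pKₐ(CH₃CH₂OH) ≈ 16
tert-butoxide ((CH₃)₃CO⁻): pKₐ(t-BuOH) ≈ 18
The question asks for worst first, so the sequence is read in increasing leaving-group ability.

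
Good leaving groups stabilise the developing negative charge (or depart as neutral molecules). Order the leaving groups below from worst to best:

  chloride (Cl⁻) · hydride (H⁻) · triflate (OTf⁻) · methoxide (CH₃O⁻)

hydride (H⁻) < methoxide (CH₃O⁻) < chloride (Cl⁻) < triflate (OTf⁻)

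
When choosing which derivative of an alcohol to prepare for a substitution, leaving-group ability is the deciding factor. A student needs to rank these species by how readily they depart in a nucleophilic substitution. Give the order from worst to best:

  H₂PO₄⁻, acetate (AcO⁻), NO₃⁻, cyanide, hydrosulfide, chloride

A good leaving group is a weak base: the lower the pKₐ of its conjugate acid, the more readily it departs.
chloride: pKₐ(HCl) ≈ -7
NO₃⁻: pKₐ(HNO₃) ≈ -1.3 — resonance-delocalised over three oxygens
H₂PO₄⁻: pKₐ(H₃PO₄) ≈ 2.1
acetate (AcO⁻): pKₐ(CH₃COOH) ≈ 4.8
hydrosulfide: pKₐ(H₂S) ≈ 7 — larger and more polarisable than the oxygen analogue
cyanide: pKₐ(HCN) ≈ 9.2 — sp carbon stabilises the charge somewhat, but still a poor LG
The question asks for worst first, so the sequence is read in increasing leaving-group ability.

cyanide < hydrosulfide < acetate (AcO⁻) < H₂PO₄⁻ < NO₃⁻ < chloride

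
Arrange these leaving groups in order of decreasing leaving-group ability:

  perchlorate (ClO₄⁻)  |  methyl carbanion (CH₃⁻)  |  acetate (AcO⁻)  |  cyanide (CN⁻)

The more stable X⁻ (or X) is on its own — i.e. the weaker a base it is — the better a leaving group it makes.
perchlorate (ClO₄⁻): pKₐ(HClO₄) ≈ -10
acetate (AcO⁻): pKₐ(CH₃COOH) ≈ 4.8
cyanide (CN⁻): pKₐ(HCN) ≈ 9.2
methyl carbanion (CH₃⁻): pKₐ(CH₄) ≈ 48

perchlorate (ClO₄⁻) > acetate (AcO⁻) > cyanide (CN⁻) > methyl carbanion (CH₃⁻)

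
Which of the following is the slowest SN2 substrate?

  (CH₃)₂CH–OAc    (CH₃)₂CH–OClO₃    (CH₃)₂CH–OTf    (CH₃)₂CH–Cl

(CH₃)₂CH–OAc

The skeletons are identical, so relative rate is governed entirely by leaving-group ability.
Rank by basicity of the departing species: weakest base leaves most easily.
(CH₃)₂CH–OTf loses OTf⁻: pKₐ(CF₃SO₃H (triflic acid)) ≈ -14
(CH₃)₂CH–OClO₃ loses ClO₄⁻: pKₐ(HClO₄) ≈ -10
(CH₃)₂CH–Cl loses Cl⁻: pKₐ(HCl) ≈ -7
(CH₃)₂CH–OAc loses AcO⁻: pKₐ(CH₃COOH) ≈ 4.8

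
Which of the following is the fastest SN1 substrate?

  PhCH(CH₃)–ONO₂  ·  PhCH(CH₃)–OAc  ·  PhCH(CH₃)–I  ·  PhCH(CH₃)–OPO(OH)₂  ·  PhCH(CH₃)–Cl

Same R in every case — rank the leaving groups.
Rank by basicity of the departing species: weakest base leaves most easily.
PhCH(CH₃)–I loses I⁻: pKₐ(HI) ≈ -10
PhCH(CH₃)–Cl loses Cl⁻: pKₐ(HCl) ≈ -7
PhCH(CH₃)–ONO₂ loses NO₃⁻: pKₐ(HNO₃) ≈ -1.3
PhCH(CH₃)–OPO(OH)₂ loses H₂PO₄⁻: pKₐ(H₃PO₄) ≈ 2.1
PhCH(CH₃)–OAc loses AcO⁻: pKₐ(CH₃COOH) ≈ 4.8

PhCH(CH₃)–I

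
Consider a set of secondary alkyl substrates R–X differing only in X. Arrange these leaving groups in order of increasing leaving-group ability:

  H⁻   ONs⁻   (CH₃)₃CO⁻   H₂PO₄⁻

H⁻ < (CH₃)₃CO⁻ < H₂PO₄⁻ < ONs⁻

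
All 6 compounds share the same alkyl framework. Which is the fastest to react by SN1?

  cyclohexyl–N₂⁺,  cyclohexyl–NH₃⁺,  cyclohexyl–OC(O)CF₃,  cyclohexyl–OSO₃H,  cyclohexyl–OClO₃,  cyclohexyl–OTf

With the same alkyl group throughout, only the leaving group differentiates the rates.
Leaving-group ability tracks the stability of the departed species; conjugate-acid pKₐ is the usual yardstick (lower pKₐ → better LG).
cyclohexyl–N₂⁺ loses N₂: no meaningful conjugate acid; N₂ departs as an exceptionally stable neutral molecule
cyclohexyl–OTf loses OTf⁻: pKₐ(CF₃SO₃H (triflic acid)) ≈ -14
cyclohexyl–OClO₃ loses ClO₄⁻: pKₐ(HClO₄) ≈ -10
cyclohexyl–OSO₃H loses HSO₄⁻: pKₐ(H₂SO₄) ≈ -3
cyclohexyl–OC(O)CF₃ loses CF₃COO⁻: pKₐ(CF₃COOH) ≈ 0.2
cyclohexyl–NH₃⁺ loses NH₃: pKₐ(NH₄⁺) ≈ 9.2

cyclohexyl–N₂⁺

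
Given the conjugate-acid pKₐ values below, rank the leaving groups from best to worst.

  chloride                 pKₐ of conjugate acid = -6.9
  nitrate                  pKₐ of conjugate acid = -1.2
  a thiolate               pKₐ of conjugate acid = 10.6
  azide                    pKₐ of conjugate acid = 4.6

Lower conjugate-acid pKₐ ⇒ weaker base ⇒ better leaving group.
Sorting by the given values: chloride (-6.9), nitrate (-1.2), azide (4.6), a thiolate (10.6).

chloride > nitrate > azide > a thiolate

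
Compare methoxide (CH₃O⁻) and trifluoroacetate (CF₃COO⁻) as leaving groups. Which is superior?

trifluoroacetate (CF₃COO⁻)

trifluoroacetate (CF₃COO⁻) is the better leaving group.
pKₐ(CF₃COOH) ≈ 0.2 versus pKₐ(CH₃OH) ≈ 15.5: trifluoroacetate (CF₃COO⁻) is the much weaker base.
Strongly electron-withdrawing CF₃ stabilises the carboxylate.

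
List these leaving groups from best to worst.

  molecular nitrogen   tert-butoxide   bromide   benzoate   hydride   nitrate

molecular nitrogen: no meaningful conjugate acid; N₂ departs as an exceptionally stable neutral molecule
bromide: pKₐ(HBr) ≈ -9
nitrate: pKₐ(HNO₃) ≈ -1.3
benzoate: pKₐ(C₆H₅COOH) ≈ 4.2 — aryl carboxylate
tert-butoxide: pKₐ(t-BuOH) ≈ 18
hydride: pKₐ(H₂) ≈ 36 — extremely strong base; leaves only in special hydride-transfer contexts

molecular nitrogen > bromide > nitrate > benzoate > tert-butoxide > hydride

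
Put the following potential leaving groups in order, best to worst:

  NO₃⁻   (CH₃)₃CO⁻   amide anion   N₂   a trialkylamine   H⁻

N₂ > NO₃⁻ > a trialkylamine > (CH₃)₃CO⁻ > H⁻ > amide anion

Rank by basicity of the departing species: weakest base leaves most easily.
N₂: no meaningful conjugate acid; N₂ departs as an exceptionally stable neutral molecule
NO₃⁻: pKₐ(HNO₃) ≈ -1.3
a trialkylamine: pKₐ(R'₃NH⁺) ≈ 10.7
(CH₃)₃CO⁻: pKₐ(t-BuOH) ≈ 18
H⁻: pKₐ(H₂) ≈ 36
amide anion: pKₐ(NH₃) ≈ 38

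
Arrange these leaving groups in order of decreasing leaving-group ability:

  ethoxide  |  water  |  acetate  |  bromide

bromide > water > acetate > ethoxide

bromide: pKₐ(HBr) ≈ -9
water: pKₐ(H₃O⁺) ≈ -1.7
acetate: pKₐ(CH₃COOH) ≈ 4.8
ethoxide: pKₐ(CH₃CH₂OH) ≈ 16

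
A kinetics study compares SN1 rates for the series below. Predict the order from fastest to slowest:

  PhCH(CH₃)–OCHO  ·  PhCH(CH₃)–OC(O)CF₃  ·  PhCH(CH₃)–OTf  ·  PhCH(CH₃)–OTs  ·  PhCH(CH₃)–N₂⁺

PhCH(CH₃)–N₂⁺ > PhCH(CH₃)–OTf > PhCH(CH₃)–OTs > PhCH(CH₃)–OC(O)CF₃ > PhCH(CH₃)–OCHO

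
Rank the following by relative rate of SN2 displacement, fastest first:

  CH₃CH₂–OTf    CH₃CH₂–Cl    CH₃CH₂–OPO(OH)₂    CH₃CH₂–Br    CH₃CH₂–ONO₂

CH₃CH₂–OTf > CH₃CH₂–Br > CH₃CH₂–Cl > CH₃CH₂–ONO₂ > CH₃CH₂–OPO(OH)₂

Identical carbon frameworks mean the comparison reduces to leaving-group quality.
Leaving-group ability tracks the stability of the departed species; conjugate-acid pKₐ is the usual yardstick (lower pKₐ → better LG).
CH₃CH₂–OTf loses OTf⁻: pKₐ(CF₃SO₃H (triflic acid)) ≈ -14
CH₃CH₂–Br loses Br⁻: pKₐ(HBr) ≈ -9
CH₃CH₂–Cl loses Cl⁻: pKₐ(HCl) ≈ -7
CH₃CH₂–ONO₂ loses NO₃⁻: pKₐ(HNO₃) ≈ -1.3
CH₃CH₂–OPO(OH)₂ loses H₂PO₄⁻: pKₐ(H₃PO₄) ≈ 2.1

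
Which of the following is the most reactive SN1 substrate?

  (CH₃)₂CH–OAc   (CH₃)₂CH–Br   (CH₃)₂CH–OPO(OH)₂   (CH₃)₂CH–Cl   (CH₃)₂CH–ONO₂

Same R in every case — rank the leaving groups.
Leaving-group ability tracks the stability of the departed species; conjugate-acid pKₐ is the usual yardstick (lower pKₐ → better LG).
(CH₃)₂CH–Br loses Br⁻: pKₐ(HBr) ≈ -9
(CH₃)₂CH–Cl loses Cl⁻: pKₐ(HCl) ≈ -7
(CH₃)₂CH–ONO₂ loses NO₃⁻: pKₐ(HNO₃) ≈ -1.3
(CH₃)₂CH–OPO(OH)₂ loses H₂PO₄⁻: pKₐ(H₃PO₄) ≈ 2.1
(CH₃)₂CH–OAc loses AcO⁻: pKₐ(CH₃COOH) ≈ 4.8

(CH₃)₂CH–Br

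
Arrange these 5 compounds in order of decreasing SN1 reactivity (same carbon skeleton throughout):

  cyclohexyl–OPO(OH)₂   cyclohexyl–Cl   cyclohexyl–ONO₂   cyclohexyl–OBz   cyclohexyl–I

cyclohexyl–I > cyclohexyl–Cl > cyclohexyl–ONO₂ > cyclohexyl–OPO(OH)₂ > cyclohexyl–OBz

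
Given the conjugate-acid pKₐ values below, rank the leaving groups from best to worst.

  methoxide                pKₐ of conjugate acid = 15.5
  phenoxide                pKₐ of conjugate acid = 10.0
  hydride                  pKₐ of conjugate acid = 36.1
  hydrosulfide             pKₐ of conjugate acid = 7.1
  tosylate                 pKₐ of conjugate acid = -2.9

Lower conjugate-acid pKₐ ⇒ weaker base ⇒ better leaving group.
Sorting by the given values: tosylate (-2.9), hydrosulfide (7.1), phenoxide (10.0), methoxide (15.5), hydride (36.1).

tosylate > hydrosulfide > phenoxide > methoxide > hydride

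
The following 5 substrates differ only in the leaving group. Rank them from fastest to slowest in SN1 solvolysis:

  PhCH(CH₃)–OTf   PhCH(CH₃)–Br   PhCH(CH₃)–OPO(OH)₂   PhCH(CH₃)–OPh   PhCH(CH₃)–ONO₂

Same R in every case — rank the leaving groups.
Rank by basicity of the departing species: weakest base leaves most easily.
PhCH(CH₃)–OTf loses OTf⁻: pKₐ(CF₃SO₃H (triflic acid)) ≈ -14
PhCH(CH₃)–Br loses Br⁻: pKₐ(HBr) ≈ -9
PhCH(CH₃)–ONO₂ loses NO₃⁻: pKₐ(HNO₃) ≈ -1.3
PhCH(CH₃)–OPO(OH)₂ loses H₂PO₄⁻: pKₐ(H₃PO₄) ≈ 2.1
PhCH(CH₃)–OPh loses PhO⁻: pKₐ(C₆H₅OH (phenol)) ≈ 10

PhCH(CH₃)–OTf > PhCH(CH₃)–Br > PhCH(CH₃)–ONO₂ > PhCH(CH₃)–OPO(OH)₂ > PhCH(CH₃)–OPh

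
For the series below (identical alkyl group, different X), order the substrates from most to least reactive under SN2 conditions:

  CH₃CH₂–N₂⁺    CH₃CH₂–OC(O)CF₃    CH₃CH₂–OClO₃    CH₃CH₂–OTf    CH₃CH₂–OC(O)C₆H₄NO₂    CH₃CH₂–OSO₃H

With the same alkyl group throughout, only the leaving group differentiates the rates.
Rank by basicity of the departing species: weakest base leaves most easily.
CH₃CH₂–N₂⁺ loses N₂: no meaningful conjugate acid; N₂ departs as an exceptionally stable neutral molecule
CH₃CH₂–OTf loses OTf⁻: pKₐ(CF₃SO₃H (triflic acid)) ≈ -14
CH₃CH₂–OClO₃ loses ClO₄⁻: pKₐ(HClO₄) ≈ -10
CH₃CH₂–OSO₃H loses HSO₄⁻: pKₐ(H₂SO₄) ≈ -3
CH₃CH₂–OC(O)CF₃ loses CF₃COO⁻: pKₐ(CF₃COOH) ≈ 0.2
CH₃CH₂–OC(O)C₆H₄NO₂ loses p-O₂N–C₆H₄–COO⁻: pKₐ(p-nitrobenzoic acid) ≈ 3.4

CH₃CH₂–N₂⁺ > CH₃CH₂–OTf > CH₃CH₂–OClO₃ > CH₃CH₂–OSO₃H > CH₃CH₂–OC(O)CF₃ > CH₃CH₂–OC(O)C₆H₄NO₂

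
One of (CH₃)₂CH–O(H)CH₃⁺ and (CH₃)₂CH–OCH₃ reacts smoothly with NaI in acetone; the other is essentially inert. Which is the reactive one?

(CH₃)₂CH–O(H)CH₃⁺

From (CH₃)₂CH–OCH₃ the departing group would be CH₃O⁻ (pKₐ(CH₃OH) ≈ 15.5). Strong base; alkoxides do not leave unassisted.
From (CH₃)₂CH–O(H)CH₃⁺ the leaving group is R'OH (pKₐ(R'OH₂⁺) ≈ -2.4). Neutral; leaves from a protonated ether (an oxonium ion, R–O(H)R'⁺).
(In practice (CH₃)₂CH–O(H)CH₃⁺ is made from (CH₃)₂CH–OCH₃ by protonation with concentrated HI, allowing neutral methanol, rather than methoxide, to depart.)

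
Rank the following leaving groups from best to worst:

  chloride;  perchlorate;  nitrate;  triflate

triflate > perchlorate > chloride > nitrate

triflate: pKₐ(CF₃SO₃H (triflic acid)) ≈ -14 — charge spread over three oxygens and a CF₃ group; the premier leaving group in synthesis
perchlorate: pKₐ(HClO₄) ≈ -10 — extremely weak base; rarely used for safety reasons
chloride: pKₐ(HCl) ≈ -7 — moderately weak base
nitrate: pKₐ(HNO₃) ≈ -1.3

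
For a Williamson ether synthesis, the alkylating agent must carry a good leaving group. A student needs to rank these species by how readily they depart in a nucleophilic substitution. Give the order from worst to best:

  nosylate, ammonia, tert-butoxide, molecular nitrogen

tert-butoxide < ammonia < nosylate < molecular nitrogen

Leaving-group ability tracks the stability of the departed species; conjugate-acid pKₐ is the usual yardstick (lower pKₐ → better LG).
molecular nitrogen: no meaningful conjugate acid; N₂ departs as an exceptionally stable neutral molecule
nosylate: pKₐ(p-O₂NC₆H₄SO₃H) ≈ -3.5
ammonia: pKₐ(NH₄⁺) ≈ 9.2
tert-butoxide: pKₐ(t-BuOH) ≈ 18
Listed from poorest to best leaving group as asked.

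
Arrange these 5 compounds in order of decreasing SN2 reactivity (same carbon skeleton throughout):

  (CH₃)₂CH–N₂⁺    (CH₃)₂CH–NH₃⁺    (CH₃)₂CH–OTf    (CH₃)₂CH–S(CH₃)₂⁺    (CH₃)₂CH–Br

The skeletons are identical, so relative rate is governed entirely by leaving-group ability.
Rank by basicity of the departing species: weakest base leaves most easily.
(CH₃)₂CH–N₂⁺ loses N₂: no meaningful conjugate acid; N₂ departs as an exceptionally stable neutral molecule
(CH₃)₂CH–OTf loses OTf⁻: pKₐ(CF₃SO₃H (triflic acid)) ≈ -14
(CH₃)₂CH–Br loses Br⁻: pKₐ(HBr) ≈ -9
(CH₃)₂CH–S(CH₃)₂⁺ loses SR'₂: pKₐ(R'₂SH⁺) ≈ -7
(CH₃)₂CH–NH₃⁺ loses NH₃: pKₐ(NH₄⁺) ≈ 9.2

(CH₃)₂CH–N₂⁺ > (CH₃)₂CH–OTf > (CH₃)₂CH–Br > (CH₃)₂CH–S(CH₃)₂⁺ > (CH₃)₂CH–NH₃⁺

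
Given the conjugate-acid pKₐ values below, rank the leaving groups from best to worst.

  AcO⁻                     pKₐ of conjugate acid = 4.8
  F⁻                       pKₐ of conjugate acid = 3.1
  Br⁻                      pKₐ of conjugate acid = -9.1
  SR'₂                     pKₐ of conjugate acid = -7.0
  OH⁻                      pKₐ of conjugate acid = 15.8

Lower conjugate-acid pKₐ ⇒ weaker base ⇒ better leaving group.
Sorting by the given values: Br⁻ (-9.1), SR'₂ (-7.0), F⁻ (3.1), AcO⁻ (4.8), OH⁻ (15.8).

Br⁻ > SR'₂ > F⁻ > AcO⁻ > OH⁻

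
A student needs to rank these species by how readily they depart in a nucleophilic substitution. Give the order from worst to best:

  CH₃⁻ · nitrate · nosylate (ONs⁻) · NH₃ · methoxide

Leaving-group ability tracks the stability of the departed species; conjugate-acid pKₐ is the usual yardstick (lower pKₐ → better LG).
nosylate (ONs⁻): pKₐ(p-O₂NC₆H₄SO₃H) ≈ -3.5
nitrate: pKₐ(HNO₃) ≈ -1.3
NH₃: pKₐ(NH₄⁺) ≈ 9.2
methoxide: pKₐ(CH₃OH) ≈ 15.5
CH₃⁻: pKₐ(CH₄) ≈ 48 — unstabilised carbanion; the worst conceivable leaving group
The question asks for worst first, so the sequence is read in increasing leaving-group ability.

CH₃⁻ < methoxide < NH₃ < nitrate < nosylate (ONs⁻)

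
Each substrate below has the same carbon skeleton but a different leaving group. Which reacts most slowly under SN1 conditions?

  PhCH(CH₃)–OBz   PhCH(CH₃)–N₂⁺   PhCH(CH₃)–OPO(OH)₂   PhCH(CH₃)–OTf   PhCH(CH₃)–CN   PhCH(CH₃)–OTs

Identical carbon frameworks mean the comparison reduces to leaving-group quality.
Leaving-group ability tracks the stability of the departed species; conjugate-acid pKₐ is the usual yardstick (lower pKₐ → better LG).
PhCH(CH₃)–N₂⁺ loses N₂: no meaningful conjugate acid; N₂ departs as an exceptionally stable neutral molecule
PhCH(CH₃)–OTf loses OTf⁻: pKₐ(CF₃SO₃H (triflic acid)) ≈ -14
PhCH(CH₃)–OTs loses OTs⁻: pKₐ(p-CH₃C₆H₄SO₃H (TsOH)) ≈ -2.8
PhCH(CH₃)–OPO(OH)₂ loses H₂PO₄⁻: pKₐ(H₃PO₄) ≈ 2.1
PhCH(CH₃)–OBz loses PhCOO⁻: pKₐ(C₆H₅COOH) ≈ 4.2
PhCH(CH₃)–CN loses CN⁻: pKₐ(HCN) ≈ 9.2

PhCH(CH₃)–CN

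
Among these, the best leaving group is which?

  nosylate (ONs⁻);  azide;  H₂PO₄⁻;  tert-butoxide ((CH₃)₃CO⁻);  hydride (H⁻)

Rank by basicity of the departing species: weakest base leaves most easily.
nosylate (ONs⁻): pKₐ(p-O₂NC₆H₄SO₃H) ≈ -3.5
H₂PO₄⁻: pKₐ(H₃PO₄) ≈ 2.1
azide: pKₐ(HN₃) ≈ 4.7
tert-butoxide ((CH₃)₃CO⁻): pKₐ(t-BuOH) ≈ 18
hydride (H⁻): pKₐ(H₂) ≈ 36

nosylate (ONs⁻)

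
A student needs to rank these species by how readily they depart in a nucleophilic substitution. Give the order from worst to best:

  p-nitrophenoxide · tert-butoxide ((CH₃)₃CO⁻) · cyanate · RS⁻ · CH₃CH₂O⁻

tert-butoxide ((CH₃)₃CO⁻) < CH₃CH₂O⁻ < RS⁻ < p-nitrophenoxide < cyanate

cyanate: pKₐ(HOCN) ≈ 3.5
p-nitrophenoxide: pKₐ(p-nitrophenol) ≈ 7.2
RS⁻: pKₐ(RSH (a thiol)) ≈ 10.5
CH₃CH₂O⁻: pKₐ(CH₃CH₂OH) ≈ 16
tert-butoxide ((CH₃)₃CO⁻): pKₐ(t-BuOH) ≈ 18
Listed from poorest to best leaving group as asked.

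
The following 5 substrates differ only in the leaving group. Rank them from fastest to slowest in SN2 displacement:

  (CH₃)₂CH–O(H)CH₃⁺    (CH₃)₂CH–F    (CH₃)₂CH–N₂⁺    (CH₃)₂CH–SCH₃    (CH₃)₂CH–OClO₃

(CH₃)₂CH–N₂⁺ > (CH₃)₂CH–OClO₃ > (CH₃)₂CH–O(H)CH₃⁺ > (CH₃)₂CH–F > (CH₃)₂CH–SCH₃

With the same alkyl group throughout, only the leaving group differentiates the rates.
Rank by basicity of the departing species: weakest base leaves most easily.
(CH₃)₂CH–N₂⁺ loses N₂: no meaningful conjugate acid; N₂ departs as an exceptionally stable neutral molecule
(CH₃)₂CH–OClO₃ loses ClO₄⁻: pKₐ(HClO₄) ≈ -10
(CH₃)₂CH–O(H)CH₃⁺ loses R'OH: pKₐ(R'OH₂⁺) ≈ -2.4
(CH₃)₂CH–F loses F⁻: pKₐ(HF) ≈ 3.2
(CH₃)₂CH–SCH₃ loses RS⁻: pKₐ(RSH (a thiol)) ≈ 10.5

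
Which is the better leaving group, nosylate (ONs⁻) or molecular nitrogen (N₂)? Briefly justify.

molecular nitrogen (N₂)

molecular nitrogen (N₂) is the better leaving group.
N₂ is the ultimate leaving group — it departs as an exceptionally stable neutral molecule, whereas nosylate (ONs⁻) (pKₐ(p-O₂NC₆H₄SO₃H) ≈ -3.5) is far more basic.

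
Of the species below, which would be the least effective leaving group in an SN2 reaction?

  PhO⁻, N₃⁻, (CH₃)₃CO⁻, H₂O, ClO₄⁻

(CH₃)₃CO⁻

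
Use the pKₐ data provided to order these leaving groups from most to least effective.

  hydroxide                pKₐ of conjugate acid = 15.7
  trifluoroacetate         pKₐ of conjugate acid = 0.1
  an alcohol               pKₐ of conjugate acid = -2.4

an alcohol > trifluoroacetate > hydroxide

Lower conjugate-acid pKₐ ⇒ weaker base ⇒ better leaving group.
Sorting by the given values: an alcohol (-2.4), trifluoroacetate (0.1), hydroxide (15.7).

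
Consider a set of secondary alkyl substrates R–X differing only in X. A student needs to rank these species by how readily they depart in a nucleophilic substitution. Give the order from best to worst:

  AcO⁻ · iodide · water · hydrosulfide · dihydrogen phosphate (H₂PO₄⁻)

iodide: pKₐ(HI) ≈ -10 — large, highly polarisable; very weak base
water: pKₐ(H₃O⁺) ≈ -1.7 — neutral; leaves from a protonated alcohol (R–OH₂⁺)
dihydrogen phosphate (H₂PO₄⁻): pKₐ(H₃PO₄) ≈ 2.1 — moderate base; biological leaving group after further activation
AcO⁻: pKₐ(CH₃COOH) ≈ 4.8
hydrosulfide: pKₐ(H₂S) ≈ 7

iodide > water > dihydrogen phosphate (H₂PO₄⁻) > AcO⁻ > hydrosulfide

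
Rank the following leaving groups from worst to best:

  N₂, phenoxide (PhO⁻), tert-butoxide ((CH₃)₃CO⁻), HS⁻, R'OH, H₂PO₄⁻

tert-butoxide ((CH₃)₃CO⁻) < phenoxide (PhO⁻) < HS⁻ < H₂PO₄⁻ < R'OH < N₂

A good leaving group is a weak base: the lower the pKₐ of its conjugate acid, the more readily it departs.
N₂: no meaningful conjugate acid; N₂ departs as an exceptionally stable neutral molecule
R'OH: pKₐ(R'OH₂⁺) ≈ -2.4
H₂PO₄⁻: pKₐ(H₃PO₄) ≈ 2.1 — moderate base; biological leaving group after further activation
HS⁻: pKₐ(H₂S) ≈ 7 — larger and more polarisable than the oxygen analogue
phenoxide (PhO⁻): pKₐ(C₆H₅OH (phenol)) ≈ 10 — resonance into the ring helps, but still a poor LG
tert-butoxide ((CH₃)₃CO⁻): pKₐ(t-BuOH) ≈ 18
Listed from poorest to best leaving group as asked.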